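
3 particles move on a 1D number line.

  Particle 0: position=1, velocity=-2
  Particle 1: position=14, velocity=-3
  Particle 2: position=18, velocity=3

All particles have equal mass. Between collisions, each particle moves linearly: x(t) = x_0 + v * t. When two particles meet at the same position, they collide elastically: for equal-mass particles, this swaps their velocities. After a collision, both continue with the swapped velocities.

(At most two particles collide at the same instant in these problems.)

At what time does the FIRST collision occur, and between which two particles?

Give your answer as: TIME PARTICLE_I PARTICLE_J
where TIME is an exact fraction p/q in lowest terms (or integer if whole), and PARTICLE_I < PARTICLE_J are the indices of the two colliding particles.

Pair (0,1): pos 1,14 vel -2,-3 -> gap=13, closing at 1/unit, collide at t=13
Pair (1,2): pos 14,18 vel -3,3 -> not approaching (rel speed -6 <= 0)
Earliest collision: t=13 between 0 and 1

Answer: 13 0 1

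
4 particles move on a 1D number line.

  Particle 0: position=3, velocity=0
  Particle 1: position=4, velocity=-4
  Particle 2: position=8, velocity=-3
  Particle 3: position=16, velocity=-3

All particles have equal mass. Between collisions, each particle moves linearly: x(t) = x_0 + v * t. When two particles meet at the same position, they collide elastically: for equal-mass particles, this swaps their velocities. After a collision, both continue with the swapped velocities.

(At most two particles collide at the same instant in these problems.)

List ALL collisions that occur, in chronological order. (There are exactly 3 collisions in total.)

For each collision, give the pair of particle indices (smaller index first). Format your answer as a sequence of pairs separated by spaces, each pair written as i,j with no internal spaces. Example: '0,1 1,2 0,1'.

Collision at t=1/4: particles 0 and 1 swap velocities; positions: p0=3 p1=3 p2=29/4 p3=61/4; velocities now: v0=-4 v1=0 v2=-3 v3=-3
Collision at t=5/3: particles 1 and 2 swap velocities; positions: p0=-8/3 p1=3 p2=3 p3=11; velocities now: v0=-4 v1=-3 v2=0 v3=-3
Collision at t=13/3: particles 2 and 3 swap velocities; positions: p0=-40/3 p1=-5 p2=3 p3=3; velocities now: v0=-4 v1=-3 v2=-3 v3=0

Answer: 0,1 1,2 2,3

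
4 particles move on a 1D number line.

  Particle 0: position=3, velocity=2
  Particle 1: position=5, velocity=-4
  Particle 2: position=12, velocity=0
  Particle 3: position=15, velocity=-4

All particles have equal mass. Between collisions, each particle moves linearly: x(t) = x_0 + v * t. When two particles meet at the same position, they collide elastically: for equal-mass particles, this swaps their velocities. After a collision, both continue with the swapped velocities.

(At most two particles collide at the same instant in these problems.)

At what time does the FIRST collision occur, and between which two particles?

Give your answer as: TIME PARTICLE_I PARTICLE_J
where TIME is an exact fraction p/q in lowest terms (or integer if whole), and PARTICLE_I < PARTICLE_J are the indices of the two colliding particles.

Pair (0,1): pos 3,5 vel 2,-4 -> gap=2, closing at 6/unit, collide at t=1/3
Pair (1,2): pos 5,12 vel -4,0 -> not approaching (rel speed -4 <= 0)
Pair (2,3): pos 12,15 vel 0,-4 -> gap=3, closing at 4/unit, collide at t=3/4
Earliest collision: t=1/3 between 0 and 1

Answer: 1/3 0 1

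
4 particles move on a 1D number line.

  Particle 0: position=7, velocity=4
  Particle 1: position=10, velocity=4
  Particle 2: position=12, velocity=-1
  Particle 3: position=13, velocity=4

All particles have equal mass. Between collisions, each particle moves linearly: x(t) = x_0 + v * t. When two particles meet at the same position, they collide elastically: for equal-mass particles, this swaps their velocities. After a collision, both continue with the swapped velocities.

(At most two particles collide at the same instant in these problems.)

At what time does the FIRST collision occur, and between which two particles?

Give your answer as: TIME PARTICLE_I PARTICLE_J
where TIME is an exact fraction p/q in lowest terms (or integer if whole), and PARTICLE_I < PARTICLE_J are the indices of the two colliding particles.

Answer: 2/5 1 2

Derivation:
Pair (0,1): pos 7,10 vel 4,4 -> not approaching (rel speed 0 <= 0)
Pair (1,2): pos 10,12 vel 4,-1 -> gap=2, closing at 5/unit, collide at t=2/5
Pair (2,3): pos 12,13 vel -1,4 -> not approaching (rel speed -5 <= 0)
Earliest collision: t=2/5 between 1 and 2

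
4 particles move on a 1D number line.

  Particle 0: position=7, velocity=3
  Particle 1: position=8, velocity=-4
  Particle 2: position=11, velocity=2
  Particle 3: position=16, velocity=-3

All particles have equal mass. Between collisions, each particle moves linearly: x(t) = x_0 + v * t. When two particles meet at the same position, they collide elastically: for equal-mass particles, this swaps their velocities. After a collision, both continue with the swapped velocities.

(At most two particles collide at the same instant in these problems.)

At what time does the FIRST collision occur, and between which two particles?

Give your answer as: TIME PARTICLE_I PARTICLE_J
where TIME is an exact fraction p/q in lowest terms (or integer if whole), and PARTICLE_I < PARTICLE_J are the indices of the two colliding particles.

Answer: 1/7 0 1

Derivation:
Pair (0,1): pos 7,8 vel 3,-4 -> gap=1, closing at 7/unit, collide at t=1/7
Pair (1,2): pos 8,11 vel -4,2 -> not approaching (rel speed -6 <= 0)
Pair (2,3): pos 11,16 vel 2,-3 -> gap=5, closing at 5/unit, collide at t=1
Earliest collision: t=1/7 between 0 and 1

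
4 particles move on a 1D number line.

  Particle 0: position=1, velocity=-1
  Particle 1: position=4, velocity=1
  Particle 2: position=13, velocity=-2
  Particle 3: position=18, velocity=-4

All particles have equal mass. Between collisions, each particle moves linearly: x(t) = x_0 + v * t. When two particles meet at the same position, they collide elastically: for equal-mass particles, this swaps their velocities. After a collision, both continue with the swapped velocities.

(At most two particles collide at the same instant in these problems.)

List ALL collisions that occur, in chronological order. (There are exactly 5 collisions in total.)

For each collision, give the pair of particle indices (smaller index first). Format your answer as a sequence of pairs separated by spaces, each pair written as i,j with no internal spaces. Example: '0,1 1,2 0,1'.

Collision at t=5/2: particles 2 and 3 swap velocities; positions: p0=-3/2 p1=13/2 p2=8 p3=8; velocities now: v0=-1 v1=1 v2=-4 v3=-2
Collision at t=14/5: particles 1 and 2 swap velocities; positions: p0=-9/5 p1=34/5 p2=34/5 p3=37/5; velocities now: v0=-1 v1=-4 v2=1 v3=-2
Collision at t=3: particles 2 and 3 swap velocities; positions: p0=-2 p1=6 p2=7 p3=7; velocities now: v0=-1 v1=-4 v2=-2 v3=1
Collision at t=17/3: particles 0 and 1 swap velocities; positions: p0=-14/3 p1=-14/3 p2=5/3 p3=29/3; velocities now: v0=-4 v1=-1 v2=-2 v3=1
Collision at t=12: particles 1 and 2 swap velocities; positions: p0=-30 p1=-11 p2=-11 p3=16; velocities now: v0=-4 v1=-2 v2=-1 v3=1

Answer: 2,3 1,2 2,3 0,1 1,2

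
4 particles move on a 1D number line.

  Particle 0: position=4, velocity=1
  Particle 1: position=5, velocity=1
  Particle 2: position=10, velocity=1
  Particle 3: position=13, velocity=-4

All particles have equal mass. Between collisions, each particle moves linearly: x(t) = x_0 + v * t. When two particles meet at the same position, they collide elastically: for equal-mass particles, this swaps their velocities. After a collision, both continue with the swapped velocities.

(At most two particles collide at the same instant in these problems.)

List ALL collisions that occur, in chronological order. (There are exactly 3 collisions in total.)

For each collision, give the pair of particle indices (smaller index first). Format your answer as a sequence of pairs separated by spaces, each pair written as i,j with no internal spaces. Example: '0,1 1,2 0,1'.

Collision at t=3/5: particles 2 and 3 swap velocities; positions: p0=23/5 p1=28/5 p2=53/5 p3=53/5; velocities now: v0=1 v1=1 v2=-4 v3=1
Collision at t=8/5: particles 1 and 2 swap velocities; positions: p0=28/5 p1=33/5 p2=33/5 p3=58/5; velocities now: v0=1 v1=-4 v2=1 v3=1
Collision at t=9/5: particles 0 and 1 swap velocities; positions: p0=29/5 p1=29/5 p2=34/5 p3=59/5; velocities now: v0=-4 v1=1 v2=1 v3=1

Answer: 2,3 1,2 0,1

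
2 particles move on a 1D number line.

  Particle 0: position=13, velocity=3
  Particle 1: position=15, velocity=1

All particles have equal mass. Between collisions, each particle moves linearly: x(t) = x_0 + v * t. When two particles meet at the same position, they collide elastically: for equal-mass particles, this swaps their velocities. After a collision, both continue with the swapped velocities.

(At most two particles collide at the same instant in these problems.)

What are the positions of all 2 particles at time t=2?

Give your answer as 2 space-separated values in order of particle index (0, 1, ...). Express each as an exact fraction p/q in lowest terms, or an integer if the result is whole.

Collision at t=1: particles 0 and 1 swap velocities; positions: p0=16 p1=16; velocities now: v0=1 v1=3
Advance to t=2 (no further collisions before then); velocities: v0=1 v1=3; positions = 17 19

Answer: 17 19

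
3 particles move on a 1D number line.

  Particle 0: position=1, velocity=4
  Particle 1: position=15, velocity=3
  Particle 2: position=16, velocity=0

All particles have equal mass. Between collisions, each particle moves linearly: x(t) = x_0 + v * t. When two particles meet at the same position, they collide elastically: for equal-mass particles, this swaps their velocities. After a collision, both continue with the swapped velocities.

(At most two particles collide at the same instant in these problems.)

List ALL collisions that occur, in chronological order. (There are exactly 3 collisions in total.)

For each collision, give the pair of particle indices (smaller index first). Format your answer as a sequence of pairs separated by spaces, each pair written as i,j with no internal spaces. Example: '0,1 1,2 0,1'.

Answer: 1,2 0,1 1,2

Derivation:
Collision at t=1/3: particles 1 and 2 swap velocities; positions: p0=7/3 p1=16 p2=16; velocities now: v0=4 v1=0 v2=3
Collision at t=15/4: particles 0 and 1 swap velocities; positions: p0=16 p1=16 p2=105/4; velocities now: v0=0 v1=4 v2=3
Collision at t=14: particles 1 and 2 swap velocities; positions: p0=16 p1=57 p2=57; velocities now: v0=0 v1=3 v2=4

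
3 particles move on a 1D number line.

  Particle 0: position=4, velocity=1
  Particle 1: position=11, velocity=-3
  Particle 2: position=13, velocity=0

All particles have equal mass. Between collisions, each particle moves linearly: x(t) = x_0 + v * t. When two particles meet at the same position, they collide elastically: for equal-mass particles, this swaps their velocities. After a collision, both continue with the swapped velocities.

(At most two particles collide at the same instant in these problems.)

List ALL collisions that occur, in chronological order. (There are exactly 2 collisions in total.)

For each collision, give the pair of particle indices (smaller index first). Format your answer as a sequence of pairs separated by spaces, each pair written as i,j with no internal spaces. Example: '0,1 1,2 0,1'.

Answer: 0,1 1,2

Derivation:
Collision at t=7/4: particles 0 and 1 swap velocities; positions: p0=23/4 p1=23/4 p2=13; velocities now: v0=-3 v1=1 v2=0
Collision at t=9: particles 1 and 2 swap velocities; positions: p0=-16 p1=13 p2=13; velocities now: v0=-3 v1=0 v2=1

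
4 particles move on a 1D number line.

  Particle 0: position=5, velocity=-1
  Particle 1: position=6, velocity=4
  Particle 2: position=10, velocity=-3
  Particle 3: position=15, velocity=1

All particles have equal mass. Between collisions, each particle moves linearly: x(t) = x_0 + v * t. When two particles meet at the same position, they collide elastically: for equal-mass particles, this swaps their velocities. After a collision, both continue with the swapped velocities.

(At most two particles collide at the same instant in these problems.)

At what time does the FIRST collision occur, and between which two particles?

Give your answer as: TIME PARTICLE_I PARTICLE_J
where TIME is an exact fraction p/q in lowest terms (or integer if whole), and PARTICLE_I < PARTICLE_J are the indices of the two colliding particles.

Answer: 4/7 1 2

Derivation:
Pair (0,1): pos 5,6 vel -1,4 -> not approaching (rel speed -5 <= 0)
Pair (1,2): pos 6,10 vel 4,-3 -> gap=4, closing at 7/unit, collide at t=4/7
Pair (2,3): pos 10,15 vel -3,1 -> not approaching (rel speed -4 <= 0)
Earliest collision: t=4/7 between 1 and 2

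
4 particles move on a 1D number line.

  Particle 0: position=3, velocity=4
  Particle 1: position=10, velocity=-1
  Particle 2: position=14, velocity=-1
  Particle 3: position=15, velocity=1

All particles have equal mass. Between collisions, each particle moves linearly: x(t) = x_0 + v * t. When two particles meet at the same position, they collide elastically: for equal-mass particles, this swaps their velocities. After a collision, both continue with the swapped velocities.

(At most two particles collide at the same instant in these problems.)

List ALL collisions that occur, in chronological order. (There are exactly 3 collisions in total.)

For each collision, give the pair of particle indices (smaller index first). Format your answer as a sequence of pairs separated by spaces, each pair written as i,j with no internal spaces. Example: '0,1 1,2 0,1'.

Collision at t=7/5: particles 0 and 1 swap velocities; positions: p0=43/5 p1=43/5 p2=63/5 p3=82/5; velocities now: v0=-1 v1=4 v2=-1 v3=1
Collision at t=11/5: particles 1 and 2 swap velocities; positions: p0=39/5 p1=59/5 p2=59/5 p3=86/5; velocities now: v0=-1 v1=-1 v2=4 v3=1
Collision at t=4: particles 2 and 3 swap velocities; positions: p0=6 p1=10 p2=19 p3=19; velocities now: v0=-1 v1=-1 v2=1 v3=4

Answer: 0,1 1,2 2,3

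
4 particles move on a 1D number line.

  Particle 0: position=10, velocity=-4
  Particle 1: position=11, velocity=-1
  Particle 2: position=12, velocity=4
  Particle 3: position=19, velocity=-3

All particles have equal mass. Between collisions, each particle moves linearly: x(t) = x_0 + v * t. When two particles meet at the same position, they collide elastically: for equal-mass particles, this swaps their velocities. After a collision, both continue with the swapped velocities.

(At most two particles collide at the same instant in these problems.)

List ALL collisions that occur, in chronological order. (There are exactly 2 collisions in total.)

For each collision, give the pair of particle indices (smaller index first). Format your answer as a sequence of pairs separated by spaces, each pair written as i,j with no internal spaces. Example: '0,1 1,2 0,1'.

Answer: 2,3 1,2

Derivation:
Collision at t=1: particles 2 and 3 swap velocities; positions: p0=6 p1=10 p2=16 p3=16; velocities now: v0=-4 v1=-1 v2=-3 v3=4
Collision at t=4: particles 1 and 2 swap velocities; positions: p0=-6 p1=7 p2=7 p3=28; velocities now: v0=-4 v1=-3 v2=-1 v3=4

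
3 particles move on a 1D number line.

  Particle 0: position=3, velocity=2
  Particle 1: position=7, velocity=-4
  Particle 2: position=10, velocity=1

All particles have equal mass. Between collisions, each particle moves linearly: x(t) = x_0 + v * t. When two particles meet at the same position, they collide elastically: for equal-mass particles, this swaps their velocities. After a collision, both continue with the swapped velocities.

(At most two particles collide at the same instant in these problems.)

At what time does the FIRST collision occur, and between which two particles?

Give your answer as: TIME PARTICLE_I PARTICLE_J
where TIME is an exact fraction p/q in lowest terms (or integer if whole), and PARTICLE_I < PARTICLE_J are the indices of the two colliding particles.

Answer: 2/3 0 1

Derivation:
Pair (0,1): pos 3,7 vel 2,-4 -> gap=4, closing at 6/unit, collide at t=2/3
Pair (1,2): pos 7,10 vel -4,1 -> not approaching (rel speed -5 <= 0)
Earliest collision: t=2/3 between 0 and 1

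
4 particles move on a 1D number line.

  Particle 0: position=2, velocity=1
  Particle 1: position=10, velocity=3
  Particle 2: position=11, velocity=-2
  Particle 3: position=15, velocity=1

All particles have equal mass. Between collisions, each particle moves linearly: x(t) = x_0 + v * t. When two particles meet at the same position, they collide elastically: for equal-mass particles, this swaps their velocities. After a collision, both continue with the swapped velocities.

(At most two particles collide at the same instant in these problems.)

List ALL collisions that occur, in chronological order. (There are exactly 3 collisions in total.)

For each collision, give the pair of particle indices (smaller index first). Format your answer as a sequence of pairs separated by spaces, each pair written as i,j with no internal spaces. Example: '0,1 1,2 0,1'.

Collision at t=1/5: particles 1 and 2 swap velocities; positions: p0=11/5 p1=53/5 p2=53/5 p3=76/5; velocities now: v0=1 v1=-2 v2=3 v3=1
Collision at t=5/2: particles 2 and 3 swap velocities; positions: p0=9/2 p1=6 p2=35/2 p3=35/2; velocities now: v0=1 v1=-2 v2=1 v3=3
Collision at t=3: particles 0 and 1 swap velocities; positions: p0=5 p1=5 p2=18 p3=19; velocities now: v0=-2 v1=1 v2=1 v3=3

Answer: 1,2 2,3 0,1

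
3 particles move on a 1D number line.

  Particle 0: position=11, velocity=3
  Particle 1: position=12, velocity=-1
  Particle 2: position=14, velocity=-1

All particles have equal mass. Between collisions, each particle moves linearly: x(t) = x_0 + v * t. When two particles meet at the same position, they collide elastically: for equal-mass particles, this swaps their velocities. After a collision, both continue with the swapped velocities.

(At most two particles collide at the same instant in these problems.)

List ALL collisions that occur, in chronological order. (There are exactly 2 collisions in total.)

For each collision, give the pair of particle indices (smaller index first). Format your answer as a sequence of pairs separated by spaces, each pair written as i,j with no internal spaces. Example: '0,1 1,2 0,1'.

Answer: 0,1 1,2

Derivation:
Collision at t=1/4: particles 0 and 1 swap velocities; positions: p0=47/4 p1=47/4 p2=55/4; velocities now: v0=-1 v1=3 v2=-1
Collision at t=3/4: particles 1 and 2 swap velocities; positions: p0=45/4 p1=53/4 p2=53/4; velocities now: v0=-1 v1=-1 v2=3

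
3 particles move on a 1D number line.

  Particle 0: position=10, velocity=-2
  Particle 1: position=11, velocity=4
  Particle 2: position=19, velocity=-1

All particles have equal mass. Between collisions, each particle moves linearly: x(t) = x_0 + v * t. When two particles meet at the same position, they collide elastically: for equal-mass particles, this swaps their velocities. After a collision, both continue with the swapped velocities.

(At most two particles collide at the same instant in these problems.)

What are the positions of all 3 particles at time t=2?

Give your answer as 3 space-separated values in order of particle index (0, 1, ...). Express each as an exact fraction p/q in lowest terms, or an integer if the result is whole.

Collision at t=8/5: particles 1 and 2 swap velocities; positions: p0=34/5 p1=87/5 p2=87/5; velocities now: v0=-2 v1=-1 v2=4
Advance to t=2 (no further collisions before then); velocities: v0=-2 v1=-1 v2=4; positions = 6 17 19

Answer: 6 17 19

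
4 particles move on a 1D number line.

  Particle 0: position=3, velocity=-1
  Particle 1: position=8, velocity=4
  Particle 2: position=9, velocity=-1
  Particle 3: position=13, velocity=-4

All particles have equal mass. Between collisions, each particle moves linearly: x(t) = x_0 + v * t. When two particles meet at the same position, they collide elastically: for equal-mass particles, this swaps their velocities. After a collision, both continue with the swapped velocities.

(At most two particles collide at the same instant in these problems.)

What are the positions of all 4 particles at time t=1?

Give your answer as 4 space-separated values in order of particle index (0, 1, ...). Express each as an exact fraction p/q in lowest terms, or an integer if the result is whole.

Collision at t=1/5: particles 1 and 2 swap velocities; positions: p0=14/5 p1=44/5 p2=44/5 p3=61/5; velocities now: v0=-1 v1=-1 v2=4 v3=-4
Collision at t=5/8: particles 2 and 3 swap velocities; positions: p0=19/8 p1=67/8 p2=21/2 p3=21/2; velocities now: v0=-1 v1=-1 v2=-4 v3=4
Advance to t=1 (no further collisions before then); velocities: v0=-1 v1=-1 v2=-4 v3=4; positions = 2 8 9 12

Answer: 2 8 9 12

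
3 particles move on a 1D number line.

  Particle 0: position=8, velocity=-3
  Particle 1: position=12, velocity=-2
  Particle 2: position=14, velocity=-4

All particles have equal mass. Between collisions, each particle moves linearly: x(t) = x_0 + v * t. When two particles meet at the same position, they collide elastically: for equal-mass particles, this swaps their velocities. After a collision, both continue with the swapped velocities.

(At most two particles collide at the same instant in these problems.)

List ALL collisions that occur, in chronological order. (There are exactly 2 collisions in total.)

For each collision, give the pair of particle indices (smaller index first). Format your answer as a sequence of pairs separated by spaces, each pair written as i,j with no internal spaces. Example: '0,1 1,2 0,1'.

Collision at t=1: particles 1 and 2 swap velocities; positions: p0=5 p1=10 p2=10; velocities now: v0=-3 v1=-4 v2=-2
Collision at t=6: particles 0 and 1 swap velocities; positions: p0=-10 p1=-10 p2=0; velocities now: v0=-4 v1=-3 v2=-2

Answer: 1,2 0,1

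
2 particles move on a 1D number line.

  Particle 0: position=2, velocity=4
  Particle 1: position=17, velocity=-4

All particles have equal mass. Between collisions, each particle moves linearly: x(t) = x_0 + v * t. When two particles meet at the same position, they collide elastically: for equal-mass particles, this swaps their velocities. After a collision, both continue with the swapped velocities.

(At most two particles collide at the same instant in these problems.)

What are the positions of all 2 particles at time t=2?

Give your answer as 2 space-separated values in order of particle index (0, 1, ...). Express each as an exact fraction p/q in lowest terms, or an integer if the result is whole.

Answer: 9 10

Derivation:
Collision at t=15/8: particles 0 and 1 swap velocities; positions: p0=19/2 p1=19/2; velocities now: v0=-4 v1=4
Advance to t=2 (no further collisions before then); velocities: v0=-4 v1=4; positions = 9 10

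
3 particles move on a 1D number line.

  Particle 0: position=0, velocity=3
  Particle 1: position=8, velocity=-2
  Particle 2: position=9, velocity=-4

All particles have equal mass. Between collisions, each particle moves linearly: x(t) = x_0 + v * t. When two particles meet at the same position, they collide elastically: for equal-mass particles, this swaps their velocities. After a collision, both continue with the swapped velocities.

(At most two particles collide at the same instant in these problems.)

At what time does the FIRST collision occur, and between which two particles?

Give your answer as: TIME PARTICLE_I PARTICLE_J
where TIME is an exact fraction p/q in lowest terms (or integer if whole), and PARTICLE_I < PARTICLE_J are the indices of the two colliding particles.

Answer: 1/2 1 2

Derivation:
Pair (0,1): pos 0,8 vel 3,-2 -> gap=8, closing at 5/unit, collide at t=8/5
Pair (1,2): pos 8,9 vel -2,-4 -> gap=1, closing at 2/unit, collide at t=1/2
Earliest collision: t=1/2 between 1 and 2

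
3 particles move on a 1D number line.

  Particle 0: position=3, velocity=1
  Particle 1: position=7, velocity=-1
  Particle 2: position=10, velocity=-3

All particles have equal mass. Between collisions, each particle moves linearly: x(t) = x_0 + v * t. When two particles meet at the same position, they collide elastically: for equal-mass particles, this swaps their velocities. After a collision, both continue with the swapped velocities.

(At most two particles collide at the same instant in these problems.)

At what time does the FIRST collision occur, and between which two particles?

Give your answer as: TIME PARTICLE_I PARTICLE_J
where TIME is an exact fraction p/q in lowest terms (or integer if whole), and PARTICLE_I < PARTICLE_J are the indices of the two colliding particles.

Pair (0,1): pos 3,7 vel 1,-1 -> gap=4, closing at 2/unit, collide at t=2
Pair (1,2): pos 7,10 vel -1,-3 -> gap=3, closing at 2/unit, collide at t=3/2
Earliest collision: t=3/2 between 1 and 2

Answer: 3/2 1 2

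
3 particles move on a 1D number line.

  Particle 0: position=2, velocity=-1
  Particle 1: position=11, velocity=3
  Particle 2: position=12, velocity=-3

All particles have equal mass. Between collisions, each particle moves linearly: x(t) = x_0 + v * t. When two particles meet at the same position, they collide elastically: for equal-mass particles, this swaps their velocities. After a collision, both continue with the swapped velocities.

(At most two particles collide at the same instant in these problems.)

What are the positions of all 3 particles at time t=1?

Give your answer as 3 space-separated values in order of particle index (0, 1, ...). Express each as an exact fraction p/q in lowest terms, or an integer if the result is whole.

Collision at t=1/6: particles 1 and 2 swap velocities; positions: p0=11/6 p1=23/2 p2=23/2; velocities now: v0=-1 v1=-3 v2=3
Advance to t=1 (no further collisions before then); velocities: v0=-1 v1=-3 v2=3; positions = 1 9 14

Answer: 1 9 14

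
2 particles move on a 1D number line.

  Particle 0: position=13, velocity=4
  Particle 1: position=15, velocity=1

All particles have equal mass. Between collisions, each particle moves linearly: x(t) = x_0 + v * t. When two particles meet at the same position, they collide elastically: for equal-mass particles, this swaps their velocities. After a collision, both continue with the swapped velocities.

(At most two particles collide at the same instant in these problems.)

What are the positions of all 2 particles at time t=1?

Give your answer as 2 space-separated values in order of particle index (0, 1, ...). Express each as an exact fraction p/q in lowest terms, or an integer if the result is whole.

Collision at t=2/3: particles 0 and 1 swap velocities; positions: p0=47/3 p1=47/3; velocities now: v0=1 v1=4
Advance to t=1 (no further collisions before then); velocities: v0=1 v1=4; positions = 16 17

Answer: 16 17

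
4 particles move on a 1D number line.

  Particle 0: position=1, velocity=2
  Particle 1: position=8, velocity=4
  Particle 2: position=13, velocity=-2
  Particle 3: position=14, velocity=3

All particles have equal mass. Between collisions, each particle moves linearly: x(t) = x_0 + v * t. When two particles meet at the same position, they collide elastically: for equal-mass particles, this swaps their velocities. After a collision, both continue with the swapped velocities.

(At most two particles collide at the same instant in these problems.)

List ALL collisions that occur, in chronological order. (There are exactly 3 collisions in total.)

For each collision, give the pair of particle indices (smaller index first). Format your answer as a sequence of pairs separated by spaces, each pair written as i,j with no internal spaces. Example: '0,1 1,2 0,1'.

Collision at t=5/6: particles 1 and 2 swap velocities; positions: p0=8/3 p1=34/3 p2=34/3 p3=33/2; velocities now: v0=2 v1=-2 v2=4 v3=3
Collision at t=3: particles 0 and 1 swap velocities; positions: p0=7 p1=7 p2=20 p3=23; velocities now: v0=-2 v1=2 v2=4 v3=3
Collision at t=6: particles 2 and 3 swap velocities; positions: p0=1 p1=13 p2=32 p3=32; velocities now: v0=-2 v1=2 v2=3 v3=4

Answer: 1,2 0,1 2,3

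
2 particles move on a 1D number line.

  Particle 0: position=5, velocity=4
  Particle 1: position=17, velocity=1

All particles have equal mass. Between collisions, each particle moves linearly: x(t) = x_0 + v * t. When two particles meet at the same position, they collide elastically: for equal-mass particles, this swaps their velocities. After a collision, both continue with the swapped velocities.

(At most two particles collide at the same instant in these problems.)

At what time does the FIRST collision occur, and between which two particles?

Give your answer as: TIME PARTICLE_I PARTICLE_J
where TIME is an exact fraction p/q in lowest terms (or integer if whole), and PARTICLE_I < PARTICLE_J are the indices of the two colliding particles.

Answer: 4 0 1

Derivation:
Pair (0,1): pos 5,17 vel 4,1 -> gap=12, closing at 3/unit, collide at t=4
Earliest collision: t=4 between 0 and 1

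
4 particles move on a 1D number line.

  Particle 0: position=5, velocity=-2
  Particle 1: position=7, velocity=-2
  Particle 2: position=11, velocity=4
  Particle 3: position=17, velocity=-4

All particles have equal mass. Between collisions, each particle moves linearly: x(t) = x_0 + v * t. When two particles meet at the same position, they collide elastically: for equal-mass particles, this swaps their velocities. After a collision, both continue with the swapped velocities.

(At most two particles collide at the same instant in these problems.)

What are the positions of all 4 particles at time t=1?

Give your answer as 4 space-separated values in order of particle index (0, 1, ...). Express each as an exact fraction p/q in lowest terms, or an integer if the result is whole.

Collision at t=3/4: particles 2 and 3 swap velocities; positions: p0=7/2 p1=11/2 p2=14 p3=14; velocities now: v0=-2 v1=-2 v2=-4 v3=4
Advance to t=1 (no further collisions before then); velocities: v0=-2 v1=-2 v2=-4 v3=4; positions = 3 5 13 15

Answer: 3 5 13 15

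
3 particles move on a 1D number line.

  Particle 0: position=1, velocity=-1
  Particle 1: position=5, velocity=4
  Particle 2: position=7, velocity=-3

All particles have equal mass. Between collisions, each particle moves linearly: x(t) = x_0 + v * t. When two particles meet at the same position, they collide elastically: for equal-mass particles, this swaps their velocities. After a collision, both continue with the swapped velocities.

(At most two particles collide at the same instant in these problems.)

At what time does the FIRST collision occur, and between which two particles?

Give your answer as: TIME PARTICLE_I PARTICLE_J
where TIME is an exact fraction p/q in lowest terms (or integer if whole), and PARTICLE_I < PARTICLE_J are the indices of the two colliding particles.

Pair (0,1): pos 1,5 vel -1,4 -> not approaching (rel speed -5 <= 0)
Pair (1,2): pos 5,7 vel 4,-3 -> gap=2, closing at 7/unit, collide at t=2/7
Earliest collision: t=2/7 between 1 and 2

Answer: 2/7 1 2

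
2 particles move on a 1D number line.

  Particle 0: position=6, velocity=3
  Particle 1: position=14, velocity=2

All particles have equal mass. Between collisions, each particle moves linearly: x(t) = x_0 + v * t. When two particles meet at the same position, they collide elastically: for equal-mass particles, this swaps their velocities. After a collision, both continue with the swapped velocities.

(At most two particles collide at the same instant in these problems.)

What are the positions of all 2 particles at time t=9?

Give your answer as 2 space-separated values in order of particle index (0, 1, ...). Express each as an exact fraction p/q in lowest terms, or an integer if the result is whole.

Collision at t=8: particles 0 and 1 swap velocities; positions: p0=30 p1=30; velocities now: v0=2 v1=3
Advance to t=9 (no further collisions before then); velocities: v0=2 v1=3; positions = 32 33

Answer: 32 33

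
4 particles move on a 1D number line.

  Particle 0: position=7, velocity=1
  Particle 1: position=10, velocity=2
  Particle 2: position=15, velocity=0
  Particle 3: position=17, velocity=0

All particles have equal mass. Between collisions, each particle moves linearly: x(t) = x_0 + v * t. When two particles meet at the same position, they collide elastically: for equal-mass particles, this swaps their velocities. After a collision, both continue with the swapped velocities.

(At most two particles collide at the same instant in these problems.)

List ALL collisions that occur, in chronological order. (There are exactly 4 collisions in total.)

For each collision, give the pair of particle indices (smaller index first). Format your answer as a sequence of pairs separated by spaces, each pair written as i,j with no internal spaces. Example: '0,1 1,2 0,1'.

Answer: 1,2 2,3 0,1 1,2

Derivation:
Collision at t=5/2: particles 1 and 2 swap velocities; positions: p0=19/2 p1=15 p2=15 p3=17; velocities now: v0=1 v1=0 v2=2 v3=0
Collision at t=7/2: particles 2 and 3 swap velocities; positions: p0=21/2 p1=15 p2=17 p3=17; velocities now: v0=1 v1=0 v2=0 v3=2
Collision at t=8: particles 0 and 1 swap velocities; positions: p0=15 p1=15 p2=17 p3=26; velocities now: v0=0 v1=1 v2=0 v3=2
Collision at t=10: particles 1 and 2 swap velocities; positions: p0=15 p1=17 p2=17 p3=30; velocities now: v0=0 v1=0 v2=1 v3=2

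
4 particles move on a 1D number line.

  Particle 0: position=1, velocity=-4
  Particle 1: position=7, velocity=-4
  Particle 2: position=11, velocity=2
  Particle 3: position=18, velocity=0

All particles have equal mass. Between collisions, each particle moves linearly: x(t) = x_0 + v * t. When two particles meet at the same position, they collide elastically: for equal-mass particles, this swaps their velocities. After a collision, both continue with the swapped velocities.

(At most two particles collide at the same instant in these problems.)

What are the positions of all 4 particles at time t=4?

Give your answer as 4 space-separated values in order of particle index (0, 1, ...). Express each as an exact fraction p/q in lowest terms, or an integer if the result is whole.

Answer: -15 -9 18 19

Derivation:
Collision at t=7/2: particles 2 and 3 swap velocities; positions: p0=-13 p1=-7 p2=18 p3=18; velocities now: v0=-4 v1=-4 v2=0 v3=2
Advance to t=4 (no further collisions before then); velocities: v0=-4 v1=-4 v2=0 v3=2; positions = -15 -9 18 19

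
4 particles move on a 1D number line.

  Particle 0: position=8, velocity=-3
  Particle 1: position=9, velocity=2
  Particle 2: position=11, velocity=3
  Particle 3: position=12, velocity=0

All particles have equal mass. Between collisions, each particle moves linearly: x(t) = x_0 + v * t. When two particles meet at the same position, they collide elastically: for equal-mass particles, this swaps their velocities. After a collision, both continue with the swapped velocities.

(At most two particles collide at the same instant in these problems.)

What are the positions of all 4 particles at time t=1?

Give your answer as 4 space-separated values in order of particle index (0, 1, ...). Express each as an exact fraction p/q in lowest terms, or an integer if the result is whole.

Collision at t=1/3: particles 2 and 3 swap velocities; positions: p0=7 p1=29/3 p2=12 p3=12; velocities now: v0=-3 v1=2 v2=0 v3=3
Advance to t=1 (no further collisions before then); velocities: v0=-3 v1=2 v2=0 v3=3; positions = 5 11 12 14

Answer: 5 11 12 14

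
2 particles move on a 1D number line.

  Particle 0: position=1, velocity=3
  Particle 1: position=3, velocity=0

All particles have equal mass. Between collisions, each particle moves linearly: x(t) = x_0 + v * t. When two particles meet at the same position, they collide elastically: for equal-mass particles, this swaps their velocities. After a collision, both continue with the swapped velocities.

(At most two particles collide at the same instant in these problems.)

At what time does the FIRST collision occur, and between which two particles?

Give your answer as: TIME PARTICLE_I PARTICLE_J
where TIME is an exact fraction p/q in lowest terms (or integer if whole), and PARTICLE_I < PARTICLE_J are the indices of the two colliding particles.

Pair (0,1): pos 1,3 vel 3,0 -> gap=2, closing at 3/unit, collide at t=2/3
Earliest collision: t=2/3 between 0 and 1

Answer: 2/3 0 1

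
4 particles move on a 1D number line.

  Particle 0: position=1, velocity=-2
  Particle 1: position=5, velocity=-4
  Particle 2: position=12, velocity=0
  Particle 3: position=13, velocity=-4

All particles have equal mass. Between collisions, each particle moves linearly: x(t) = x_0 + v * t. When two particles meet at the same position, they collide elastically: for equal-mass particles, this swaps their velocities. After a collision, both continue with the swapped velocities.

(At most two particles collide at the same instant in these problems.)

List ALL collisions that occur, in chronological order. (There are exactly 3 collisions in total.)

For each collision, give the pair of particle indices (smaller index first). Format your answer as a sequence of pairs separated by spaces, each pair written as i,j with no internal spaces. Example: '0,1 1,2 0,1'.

Answer: 2,3 0,1 1,2

Derivation:
Collision at t=1/4: particles 2 and 3 swap velocities; positions: p0=1/2 p1=4 p2=12 p3=12; velocities now: v0=-2 v1=-4 v2=-4 v3=0
Collision at t=2: particles 0 and 1 swap velocities; positions: p0=-3 p1=-3 p2=5 p3=12; velocities now: v0=-4 v1=-2 v2=-4 v3=0
Collision at t=6: particles 1 and 2 swap velocities; positions: p0=-19 p1=-11 p2=-11 p3=12; velocities now: v0=-4 v1=-4 v2=-2 v3=0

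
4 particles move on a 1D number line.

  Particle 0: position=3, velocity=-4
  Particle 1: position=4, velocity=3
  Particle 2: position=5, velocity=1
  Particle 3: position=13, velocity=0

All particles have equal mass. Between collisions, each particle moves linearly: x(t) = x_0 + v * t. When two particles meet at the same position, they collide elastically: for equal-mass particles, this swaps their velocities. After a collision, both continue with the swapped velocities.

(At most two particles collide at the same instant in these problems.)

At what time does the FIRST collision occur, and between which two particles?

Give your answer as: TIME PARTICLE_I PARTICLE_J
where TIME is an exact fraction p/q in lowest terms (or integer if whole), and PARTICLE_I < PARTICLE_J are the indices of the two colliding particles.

Pair (0,1): pos 3,4 vel -4,3 -> not approaching (rel speed -7 <= 0)
Pair (1,2): pos 4,5 vel 3,1 -> gap=1, closing at 2/unit, collide at t=1/2
Pair (2,3): pos 5,13 vel 1,0 -> gap=8, closing at 1/unit, collide at t=8
Earliest collision: t=1/2 between 1 and 2

Answer: 1/2 1 2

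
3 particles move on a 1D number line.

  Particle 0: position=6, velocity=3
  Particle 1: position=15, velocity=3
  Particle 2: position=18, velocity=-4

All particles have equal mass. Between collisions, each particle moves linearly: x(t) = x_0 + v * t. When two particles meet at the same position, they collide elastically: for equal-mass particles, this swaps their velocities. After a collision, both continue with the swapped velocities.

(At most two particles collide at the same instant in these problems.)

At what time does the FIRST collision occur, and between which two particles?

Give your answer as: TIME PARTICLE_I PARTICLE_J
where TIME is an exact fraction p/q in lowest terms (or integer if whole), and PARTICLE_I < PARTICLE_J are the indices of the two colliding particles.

Answer: 3/7 1 2

Derivation:
Pair (0,1): pos 6,15 vel 3,3 -> not approaching (rel speed 0 <= 0)
Pair (1,2): pos 15,18 vel 3,-4 -> gap=3, closing at 7/unit, collide at t=3/7
Earliest collision: t=3/7 between 1 and 2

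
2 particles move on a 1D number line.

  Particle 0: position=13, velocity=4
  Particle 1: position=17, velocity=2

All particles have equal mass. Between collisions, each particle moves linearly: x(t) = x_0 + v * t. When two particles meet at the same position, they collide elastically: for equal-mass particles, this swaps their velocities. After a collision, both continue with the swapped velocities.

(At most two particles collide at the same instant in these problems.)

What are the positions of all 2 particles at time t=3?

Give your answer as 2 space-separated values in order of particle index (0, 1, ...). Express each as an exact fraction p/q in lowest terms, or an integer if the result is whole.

Answer: 23 25

Derivation:
Collision at t=2: particles 0 and 1 swap velocities; positions: p0=21 p1=21; velocities now: v0=2 v1=4
Advance to t=3 (no further collisions before then); velocities: v0=2 v1=4; positions = 23 25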